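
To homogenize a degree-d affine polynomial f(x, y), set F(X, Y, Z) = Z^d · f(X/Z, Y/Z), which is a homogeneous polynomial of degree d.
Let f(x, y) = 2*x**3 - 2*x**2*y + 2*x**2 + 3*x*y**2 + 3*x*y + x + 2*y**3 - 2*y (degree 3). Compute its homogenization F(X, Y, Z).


F(X, Y, Z) = 2*X**3 - 2*X**2*Y + 2*X**2*Z + 3*X*Y**2 + 3*X*Y*Z + X*Z**2 + 2*Y**3 - 2*Y*Z**2

deg(f) = 3.
Substitute x = X/Z, y = Y/Z into f, then multiply by Z^3.
  monomial 2·x^3·y^0 ↦ 2·X^3·Y^0·Z^0.
  monomial -2·x^2·y^1 ↦ -2·X^2·Y^1·Z^0.
  monomial 2·x^2·y^0 ↦ 2·X^2·Y^0·Z^1.
  monomial 3·x^1·y^2 ↦ 3·X^1·Y^2·Z^0.
  monomial 3·x^1·y^1 ↦ 3·X^1·Y^1·Z^1.
  monomial 1·x^1·y^0 ↦ 1·X^1·Y^0·Z^2.
  monomial 2·x^0·y^3 ↦ 2·X^0·Y^3·Z^0.
  monomial -2·x^0·y^1 ↦ -2·X^0·Y^1·Z^2.
Collecting: F(X, Y, Z) = 2*X**3 - 2*X**2*Y + 2*X**2*Z + 3*X*Y**2 + 3*X*Y*Z + X*Z**2 + 2*Y**3 - 2*Y*Z**2.


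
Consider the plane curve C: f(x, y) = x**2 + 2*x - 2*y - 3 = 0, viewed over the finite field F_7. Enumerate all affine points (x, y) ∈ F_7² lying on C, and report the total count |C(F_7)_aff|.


Affine F_7-points: {(0, 2), (1, 0), (2, 6), (3, 6), (4, 0), (5, 2), (6, 5)}; count = 7.

For each of the 49 pairs (x, y) ∈ F_7², evaluate f(x, y) mod 7. Record the zeros.
  x = 0: [0↦4, 1↦2, 2↦0, 3↦5, 4↦3, 5↦1, 6↦6]  zeros at y ∈ {2}
  x = 1: [0↦0, 1↦5, 2↦3, 3↦1, 4↦6, 5↦4, 6↦2]  zeros at y ∈ {0}
  x = 2: [0↦5, 1↦3, 2↦1, 3↦6, 4↦4, 5↦2, 6↦0]  zeros at y ∈ {6}
  x = 3: [0↦5, 1↦3, 2↦1, 3↦6, 4↦4, 5↦2, 6↦0]  zeros at y ∈ {6}
  x = 4: [0↦0, 1↦5, 2↦3, 3↦1, 4↦6, 5↦4, 6↦2]  zeros at y ∈ {0}
  x = 5: [0↦4, 1↦2, 2↦0, 3↦5, 4↦3, 5↦1, 6↦6]  zeros at y ∈ {2}
  x = 6: [0↦3, 1↦1, 2↦6, 3↦4, 4↦2, 5↦0, 6↦5]  zeros at y ∈ {5}
Collecting zeros: affine points = {(0, 2), (1, 0), (2, 6), (3, 6), (4, 0), (5, 2), (6, 5)}.
Total count |C(F_7)_aff| = 7.


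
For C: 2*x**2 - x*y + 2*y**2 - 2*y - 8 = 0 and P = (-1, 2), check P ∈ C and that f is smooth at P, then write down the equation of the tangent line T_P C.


Tangent line at P: -6*x + 7*y - 20 = 0.

Step 1: f(-1, 2) = 0, so P lies on C.
Step 2: partial derivatives
  f_x(x, y) = 4*x - y, f_y(x, y) = -x + 4*y - 2.
  f_x(P) = -6, f_y(P) = 7 (gradient nonzero, so P is smooth).
Step 3: tangent line at P: -6·(x − -1) + 7·(y − 2) = 0.
Expanding: -6*x + 7*y - 20 = 0.


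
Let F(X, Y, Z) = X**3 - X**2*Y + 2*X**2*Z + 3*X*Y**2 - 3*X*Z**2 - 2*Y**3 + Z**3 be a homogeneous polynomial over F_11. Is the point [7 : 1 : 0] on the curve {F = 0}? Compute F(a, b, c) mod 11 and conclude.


F(7,1,0) ≡ 5 (mod 11); P is NOT on the curve.

Evaluate F(7, 1, 0) term-by-term (mod 11).
  X**3 ↦ 1·343·1·1 = 343
  -X**2*Y ↦ -1·49·1·1 = -49
  2*X**2*Z ↦ 2·49·1·0 = 0
  3*X*Y**2 ↦ 3·7·1·1 = 21
  -3*X*Z**2 ↦ -3·7·1·0 = 0
  -2*Y**3 ↦ -2·1·1·1 = -2
  Z**3 ↦ 1·1·1·0 = 0
Sum: F(7, 1, 0) = (343) + (-49) + (0) + (21) + (0) + (-2) + (0) = 313.
Reducing mod 11: 313 ≡ 5 (mod 11).
Since F(a, b, c) ≡ 5 ≠ 0 (mod 11), P does NOT lie on the curve.


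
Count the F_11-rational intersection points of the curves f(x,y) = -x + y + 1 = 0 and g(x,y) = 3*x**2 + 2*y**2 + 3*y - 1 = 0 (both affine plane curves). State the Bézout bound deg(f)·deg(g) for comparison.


Common zeros: ∅; count = 0; Bézout bound = 2.

deg(f) = 1, deg(g) = 2, so Bézout bound = 2.
Scan x ∈ F_11. For each x, list the y ∈ F_11 with f(x, y) ≡ 0 and those with g(x, y) ≡ 0 (mod 11); the common zeros in that column are the intersection.
  x = 0: f ≡ 0 at y ∈ {10}; g ≡ 0 at y ∈ ∅; common: ∅.
  x = 1: f ≡ 0 at y ∈ {0}; g ≡ 0 at y ∈ {7, 8}; common: ∅.
  x = 2: f ≡ 0 at y ∈ {1}; g ≡ 0 at y ∈ {0, 4}; common: ∅.
  x = 3: f ≡ 0 at y ∈ {2}; g ≡ 0 at y ∈ ∅; common: ∅.
  x = 4: f ≡ 0 at y ∈ {3}; g ≡ 0 at y ∈ ∅; common: ∅.
  x = 5: f ≡ 0 at y ∈ {4}; g ≡ 0 at y ∈ {2}; common: ∅.
  x = 6: f ≡ 0 at y ∈ {5}; g ≡ 0 at y ∈ {2}; common: ∅.
  x = 7: f ≡ 0 at y ∈ {6}; g ≡ 0 at y ∈ ∅; common: ∅.
  x = 8: f ≡ 0 at y ∈ {7}; g ≡ 0 at y ∈ ∅; common: ∅.
  x = 9: f ≡ 0 at y ∈ {8}; g ≡ 0 at y ∈ {0, 4}; common: ∅.
  x = 10: f ≡ 0 at y ∈ {9}; g ≡ 0 at y ∈ {7, 8}; common: ∅.
Collecting: common zeros = ∅, so the count is 0.
Comparison with the Bézout bound: 0 ≤ 2 = deg(f)·deg(g), as expected for curves with no common component (the affine F_11-count falls short of the bound because intersections may lie at infinity, over extension fields, or carry multiplicity).


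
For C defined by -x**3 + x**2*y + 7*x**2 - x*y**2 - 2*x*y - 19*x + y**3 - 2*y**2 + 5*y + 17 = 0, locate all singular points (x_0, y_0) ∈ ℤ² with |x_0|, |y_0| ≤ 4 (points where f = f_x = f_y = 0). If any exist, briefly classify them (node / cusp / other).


Singular points: {(3, 2)}; classification: cusp.

Compute partial derivatives:
  f_x = -3*x**2 + 2*x*y + 14*x - y**2 - 2*y - 19.
  f_y = x**2 - 2*x*y - 2*x + 3*y**2 - 4*y + 5.
Scan x_0 ∈ {−4, ..., 4}. For each x_0, f_y(x_0, y) is a polynomial in y; find its integer roots y ∈ {−4, ..., 4}, then test f_x and f at those candidates.
  x = -4: f_y(-4, y) = 3*y**2 + 4*y + 29; no integer root y with |y| ≤ 4.
  x = -3: f_y(-3, y) = 3*y**2 + 2*y + 20; no integer root y with |y| ≤ 4.
  x = -2: f_y(-2, y) = 3*y**2 + 13; no integer root y with |y| ≤ 4.
  x = -1: f_y(-1, y) = 3*y**2 - 2*y + 8; no integer root y with |y| ≤ 4.
  x = 0: f_y(0, y) = 3*y**2 - 4*y + 5; no integer root y with |y| ≤ 4.
  x = 1: f_y(1, y) = 3*y**2 - 6*y + 4; no integer root y with |y| ≤ 4.
  x = 2: f_y(2, y) = 3*y**2 - 8*y + 5; vanishes at y ∈ {1}. (2, 1): f_x = -2 ≠ 0.
  x = 3: f_y(3, y) = 3*y**2 - 10*y + 8; vanishes at y ∈ {2}. (3, 2): f_x = 0, f = 0 — SINGULAR.
  x = 4: f_y(4, y) = 3*y**2 - 12*y + 13; no integer root y with |y| ≤ 4.
Only singular point on the grid: (3, 2).
Classify: substitute x = 3 + u, y = 2 + v and expand: f = -u**3 + u**2*v - u*v**2 + v**3 + v**2.
No constant or linear terms (consistent with a singular point). Quadratic part: v**2. Cubic part: -u**3 + u**2*v - u*v**2 + v**3.
The quadratic part v**2 is a perfect square, so there is a single (double) tangent line v = 0, i.e. y = 2. Restricting the cubic part to that line (v = 0) leaves -u**3 ≠ 0, so f is not divisible by v and the branch is v² ≈ u**3 to lowest order — this is a cusp.
Classification: cusp.


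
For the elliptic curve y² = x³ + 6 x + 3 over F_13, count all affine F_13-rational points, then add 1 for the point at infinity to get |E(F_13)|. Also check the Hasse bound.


Affine points = {(0, 4), (0, 9), (1, 6), (1, 7), (2, 6), (2, 7), (3, 3), (3, 10), (4, 0), (8, 2), (8, 11), (10, 6), (10, 7), (11, 3), (11, 10), (12, 3), (12, 10)}; affine count = 17; |E(F_13)| = 18.

Discriminant check: Δ ∝ 4a³ + 27b² = 4·6³ + 27·3² = 4·216 + 27·9 ≡ 2 (mod 13). Nonzero ⇒ E is nonsingular.
For each x ∈ F_13, compute rhs = x³ + 6·x + 3 mod 13, then count y ∈ F_13 with y² ≡ rhs.
  x = 0: rhs = 3, matching y values: 4, 9 (2 points).
  x = 1: rhs = 10, matching y values: 6, 7 (2 points).
  x = 2: rhs = 10, matching y values: 6, 7 (2 points).
  x = 3: rhs = 9, matching y values: 3, 10 (2 points).
  x = 4: rhs = 0, matching y values: 0 (1 points).
  x = 5: rhs = 2, matching y values: none (0 points).
  x = 6: rhs = 8, matching y values: none (0 points).
  x = 7: rhs = 11, matching y values: none (0 points).
  x = 8: rhs = 4, matching y values: 2, 11 (2 points).
  x = 9: rhs = 6, matching y values: none (0 points).
  x = 10: rhs = 10, matching y values: 6, 7 (2 points).
  x = 11: rhs = 9, matching y values: 3, 10 (2 points).
  x = 12: rhs = 9, matching y values: 3, 10 (2 points).
Total affine count: 17.
Full point count |E(F_13)| = 17 + 1 = 18.
Hasse bound: |18 − (13+1)| = |4| = 4 ≤ 2√13 ≈ 7.2111 ✓.


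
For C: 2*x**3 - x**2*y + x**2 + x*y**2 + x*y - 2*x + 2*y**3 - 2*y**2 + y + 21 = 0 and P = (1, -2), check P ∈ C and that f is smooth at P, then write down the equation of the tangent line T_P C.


Tangent line at P: 12*x + 29*y + 46 = 0.

Step 1: f(1, -2) = 0, so P lies on C.
Step 2: partial derivatives
  f_x(x, y) = 6*x**2 - 2*x*y + 2*x + y**2 + y - 2, f_y(x, y) = -x**2 + 2*x*y + x + 6*y**2 - 4*y + 1.
  f_x(P) = 12, f_y(P) = 29 (gradient nonzero, so P is smooth).
Step 3: tangent line at P: 12·(x − 1) + 29·(y − -2) = 0.
Expanding: 12*x + 29*y + 46 = 0.


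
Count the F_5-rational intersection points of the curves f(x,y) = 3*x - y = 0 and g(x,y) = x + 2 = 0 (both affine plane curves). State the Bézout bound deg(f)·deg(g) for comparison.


Common zeros: {(3, 4)}; count = 1; Bézout bound = 1.

deg(f) = 1, deg(g) = 1, so Bézout bound = 1.
Scan x ∈ F_5. For each x, list the y ∈ F_5 with f(x, y) ≡ 0 and those with g(x, y) ≡ 0 (mod 5); the common zeros in that column are the intersection.
  x = 0: f ≡ 0 at y ∈ {0}; g ≡ 0 at y ∈ ∅; common: ∅.
  x = 1: f ≡ 0 at y ∈ {3}; g ≡ 0 at y ∈ ∅; common: ∅.
  x = 2: f ≡ 0 at y ∈ {1}; g ≡ 0 at y ∈ ∅; common: ∅.
  x = 3: f ≡ 0 at y ∈ {4}; g ≡ 0 at y ∈ {0, 1, 2, 3, 4}; common: {4}.
  x = 4: f ≡ 0 at y ∈ {2}; g ≡ 0 at y ∈ ∅; common: ∅.
Collecting: common zeros = {(3, 4)}, so the count is 1.
Comparison with the Bézout bound: 1 ≤ 1 = deg(f)·deg(g), as expected for curves with no common component (the bound is attained).


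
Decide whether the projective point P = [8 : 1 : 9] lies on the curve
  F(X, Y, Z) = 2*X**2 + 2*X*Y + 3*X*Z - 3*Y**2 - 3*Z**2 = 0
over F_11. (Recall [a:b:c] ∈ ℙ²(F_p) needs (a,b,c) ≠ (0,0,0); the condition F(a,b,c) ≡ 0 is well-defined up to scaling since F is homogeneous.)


F(8,1,9) ≡ 4 (mod 11); P is NOT on the curve.

Evaluate F(8, 1, 9) term-by-term (mod 11).
  2*X**2 ↦ 2·64·1·1 = 128
  2*X*Y ↦ 2·8·1·1 = 16
  3*X*Z ↦ 3·8·1·9 = 216
  -3*Y**2 ↦ -3·1·1·1 = -3
  -3*Z**2 ↦ -3·1·1·81 = -243
Sum: F(8, 1, 9) = (128) + (16) + (216) + (-3) + (-243) = 114.
Reducing mod 11: 114 ≡ 4 (mod 11).
Since F(a, b, c) ≡ 4 ≠ 0 (mod 11), P does NOT lie on the curve.


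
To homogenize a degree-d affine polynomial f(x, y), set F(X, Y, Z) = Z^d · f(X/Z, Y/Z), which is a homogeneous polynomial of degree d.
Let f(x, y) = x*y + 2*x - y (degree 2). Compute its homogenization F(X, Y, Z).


F(X, Y, Z) = X*Y + 2*X*Z - Y*Z

deg(f) = 2.
Substitute x = X/Z, y = Y/Z into f, then multiply by Z^2.
  monomial 1·x^1·y^1 ↦ 1·X^1·Y^1·Z^0.
  monomial 2·x^1·y^0 ↦ 2·X^1·Y^0·Z^1.
  monomial -1·x^0·y^1 ↦ -1·X^0·Y^1·Z^1.
Collecting: F(X, Y, Z) = X*Y + 2*X*Z - Y*Z.


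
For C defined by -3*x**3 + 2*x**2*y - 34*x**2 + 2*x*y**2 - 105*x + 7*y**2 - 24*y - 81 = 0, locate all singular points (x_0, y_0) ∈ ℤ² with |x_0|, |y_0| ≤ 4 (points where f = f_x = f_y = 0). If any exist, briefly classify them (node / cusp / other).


Singular points: {(-3, 3)}; classification: node.

Compute partial derivatives:
  f_x = -9*x**2 + 4*x*y - 68*x + 2*y**2 - 105.
  f_y = 2*x**2 + 4*x*y + 14*y - 24.
Scan x_0 ∈ {−4, ..., 4}. For each x_0, f_y(x_0, y) is a polynomial in y; find its integer roots y ∈ {−4, ..., 4}, then test f_x and f at those candidates.
  x = -4: f_y(-4, y) = 8 - 2*y; vanishes at y ∈ {4}. (-4, 4): f_x = -9 ≠ 0.
  x = -3: f_y(-3, y) = 2*y - 6; vanishes at y ∈ {3}. (-3, 3): f_x = 0, f = 0 — SINGULAR.
  x = -2: f_y(-2, y) = 6*y - 16; no integer root y with |y| ≤ 4.
  x = -1: f_y(-1, y) = 10*y - 22; no integer root y with |y| ≤ 4.
  x = 0: f_y(0, y) = 14*y - 24; no integer root y with |y| ≤ 4.
  x = 1: f_y(1, y) = 18*y - 22; no integer root y with |y| ≤ 4.
  x = 2: f_y(2, y) = 22*y - 16; no integer root y with |y| ≤ 4.
  x = 3: f_y(3, y) = 26*y - 6; no integer root y with |y| ≤ 4.
  x = 4: f_y(4, y) = 30*y + 8; no integer root y with |y| ≤ 4.
Only singular point on the grid: (-3, 3).
Classify: substitute x = -3 + u, y = 3 + v and expand: f = -3*u**3 + 2*u**2*v - u**2 + 2*u*v**2 + v**2.
No constant or linear terms (consistent with a singular point). Quadratic part: -u**2 + v**2. Cubic part: -3*u**3 + 2*u**2*v + 2*u*v**2.
The quadratic part v**2 - u**2 = (v − u)(v + u) splits into two distinct linear factors, so there are two distinct tangent lines y − 3 = ±(x − -3) — this is a node (ordinary double point).
Classification: node.


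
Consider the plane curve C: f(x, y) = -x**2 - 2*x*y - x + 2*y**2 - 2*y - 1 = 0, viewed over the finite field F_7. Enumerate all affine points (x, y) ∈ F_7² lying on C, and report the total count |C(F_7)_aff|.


Affine F_7-points: {(2, 0), (2, 3), (3, 2), (4, 0), (4, 5), (5, 3), (6, 2), (6, 5)}; count = 8.

For each of the 49 pairs (x, y) ∈ F_7², evaluate f(x, y) mod 7. Record the zeros.
  x = 0: [0↦6, 1↦6, 2↦3, 3↦4, 4↦2, 5↦4, 6↦3]  zeros at y ∈ ∅
  x = 1: [0↦4, 1↦2, 2↦4, 3↦3, 4↦6, 5↦6, 6↦3]  zeros at y ∈ ∅
  x = 2: [0↦0, 1↦3, 2↦3, 3↦0, 4↦1, 5↦6, 6↦1]  zeros at y ∈ {0, 3}
  x = 3: [0↦1, 1↦2, 2↦0, 3↦2, 4↦1, 5↦4, 6↦4]  zeros at y ∈ {2}
  x = 4: [0↦0, 1↦6, 2↦2, 3↦2, 4↦6, 5↦0, 6↦5]  zeros at y ∈ {0, 5}
  x = 5: [0↦4, 1↦1, 2↦2, 3↦0, 4↦2, 5↦1, 6↦4]  zeros at y ∈ {3}
  x = 6: [0↦6, 1↦1, 2↦0, 3↦3, 4↦3, 5↦0, 6↦1]  zeros at y ∈ {2, 5}
Collecting zeros: affine points = {(2, 0), (2, 3), (3, 2), (4, 0), (4, 5), (5, 3), (6, 2), (6, 5)}.
Total count |C(F_7)_aff| = 8.


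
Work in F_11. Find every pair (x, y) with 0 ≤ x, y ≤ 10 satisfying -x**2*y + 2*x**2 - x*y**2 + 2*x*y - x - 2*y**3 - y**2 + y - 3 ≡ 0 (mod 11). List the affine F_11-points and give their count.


Affine F_11-points: {(0, 4), (1, 2), (1, 4), (4, 1), (4, 5), (4, 8), (6, 6), (7, 0), (7, 1), (7, 6), (8, 8), (9, 5), (10, 0)}; count = 13.

For each of the 121 pairs (x, y) ∈ F_11², evaluate f(x, y) mod 11. Record the zeros.
  x = 0: [0↦8, 1↦6, 2↦1, 3↦3, 4↦0, 5↦2, 6↦8, 7↦6, 8↦6, 9↦7, 10↦8]  zeros at y ∈ {4}
  x = 1: [0↦9, 1↦7, 2↦0, 3↦9, 4↦0, 5↦5, 6↦1, 7↦9, 8↦6, 9↦2, 10↦7]  zeros at y ∈ {2, 4}
  x = 2: [0↦3, 1↦10, 2↦10, 3↦2, 4↦7, 5↦2, 6↦8, 7↦2, 8↦5, 9↦5, 10↦1]  zeros at y ∈ ∅
  x = 3: [0↦1, 1↦4, 2↦9, 3↦4, 4↦10, 5↦4, 6↦7, 7↦7, 8↦3, 9↦5, 10↦1]  zeros at y ∈ ∅
  x = 4: [0↦3, 1↦0, 2↦8, 3↦4, 4↦9, 5↦0, 6↦9, 7↦2, 8↦0, 9↦2, 10↦7]  zeros at y ∈ {1, 5, 8}
  x = 5: [0↦9, 1↦9, 2↦7, 3↦2, 4↦4, 5↦1, 6↦3, 7↦9, 8↦7, 9↦7, 10↦8]  zeros at y ∈ ∅
  x = 6: [0↦8, 1↦9, 2↦6, 3↦9, 4↦6, 5↦7, 6↦0, 7↦6, 8↦2, 9↦9, 10↦4]  zeros at y ∈ {6}
  x = 7: [0↦0, 1↦0, 2↦5, 3↦3, 4↦4, 5↦7, 6↦0, 7↦4, 8↦7, 9↦8, 10↦6]  zeros at y ∈ {0, 1, 6}
  x = 8: [0↦7, 1↦4, 2↦4, 3↦6, 4↦9, 5↦1, 6↦3, 7↦3, 8↦0, 9↦4, 10↦3]  zeros at y ∈ {8}
  x = 9: [0↦7, 1↦10, 2↦3, 3↦7, 4↦10, 5↦0, 6↦9, 7↦3, 8↦3, 9↦8, 10↦6]  zeros at y ∈ {5}
  x = 10: [0↦0, 1↦7, 2↦2, 3↦6, 4↦7, 5↦4, 6↦7, 7↦4, 8↦5, 9↦9, 10↦4]  zeros at y ∈ {0}
Collecting zeros: affine points = {(0, 4), (1, 2), (1, 4), (4, 1), (4, 5), (4, 8), (6, 6), (7, 0), (7, 1), (7, 6), (8, 8), (9, 5), (10, 0)}.
Total count |C(F_11)_aff| = 13.


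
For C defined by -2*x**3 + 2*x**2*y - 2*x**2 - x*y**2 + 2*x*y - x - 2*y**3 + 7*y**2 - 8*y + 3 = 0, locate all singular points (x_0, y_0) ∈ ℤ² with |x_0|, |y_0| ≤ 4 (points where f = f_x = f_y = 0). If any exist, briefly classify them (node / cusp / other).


Singular points: {(0, 1)}; classification: cusp.

Compute partial derivatives:
  f_x = -6*x**2 + 4*x*y - 4*x - y**2 + 2*y - 1.
  f_y = 2*x**2 - 2*x*y + 2*x - 6*y**2 + 14*y - 8.
Scan x_0 ∈ {−4, ..., 4}. For each x_0, f_y(x_0, y) is a polynomial in y; find its integer roots y ∈ {−4, ..., 4}, then test f_x and f at those candidates.
  x = -4: f_y(-4, y) = -6*y**2 + 22*y + 16; no integer root y with |y| ≤ 4.
  x = -3: f_y(-3, y) = -6*y**2 + 20*y + 4; no integer root y with |y| ≤ 4.
  x = -2: f_y(-2, y) = -6*y**2 + 18*y - 4; no integer root y with |y| ≤ 4.
  x = -1: f_y(-1, y) = -6*y**2 + 16*y - 8; vanishes at y ∈ {2}. (-1, 2): f_x = -11 ≠ 0.
  x = 0: f_y(0, y) = -6*y**2 + 14*y - 8; vanishes at y ∈ {1}. (0, 1): f_x = 0, f = 0 — SINGULAR.
  x = 1: f_y(1, y) = -6*y**2 + 12*y - 4; no integer root y with |y| ≤ 4.
  x = 2: f_y(2, y) = -6*y**2 + 10*y + 4; vanishes at y ∈ {2}. (2, 2): f_x = -17 ≠ 0.
  x = 3: f_y(3, y) = -6*y**2 + 8*y + 16; no integer root y with |y| ≤ 4.
  x = 4: f_y(4, y) = -6*y**2 + 6*y + 32; no integer root y with |y| ≤ 4.
Only singular point on the grid: (0, 1).
Classify: substitute x = 0 + u, y = 1 + v and expand: f = -2*u**3 + 2*u**2*v - u*v**2 - 2*v**3 + v**2.
No constant or linear terms (consistent with a singular point). Quadratic part: v**2. Cubic part: -2*u**3 + 2*u**2*v - u*v**2 - 2*v**3.
The quadratic part v**2 is a perfect square, so there is a single (double) tangent line v = 0, i.e. y = 1. Restricting the cubic part to that line (v = 0) leaves -2*u**3 ≠ 0, so f is not divisible by v and the branch is v² ≈ 2*u**3 to lowest order — this is a cusp.
Classification: cusp.


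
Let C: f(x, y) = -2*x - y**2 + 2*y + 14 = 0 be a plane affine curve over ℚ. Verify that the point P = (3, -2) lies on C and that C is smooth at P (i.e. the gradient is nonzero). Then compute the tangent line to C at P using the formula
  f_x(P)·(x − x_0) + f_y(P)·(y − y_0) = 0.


Tangent line at P: -2*x + 6*y + 18 = 0.

Step 1: f(3, -2) = 0, so P lies on C.
Step 2: partial derivatives
  f_x(x, y) = -2, f_y(x, y) = 2 - 2*y.
  f_x(P) = -2, f_y(P) = 6 (gradient nonzero, so P is smooth).
Step 3: tangent line at P: -2·(x − 3) + 6·(y − -2) = 0.
Expanding: -2*x + 6*y + 18 = 0.


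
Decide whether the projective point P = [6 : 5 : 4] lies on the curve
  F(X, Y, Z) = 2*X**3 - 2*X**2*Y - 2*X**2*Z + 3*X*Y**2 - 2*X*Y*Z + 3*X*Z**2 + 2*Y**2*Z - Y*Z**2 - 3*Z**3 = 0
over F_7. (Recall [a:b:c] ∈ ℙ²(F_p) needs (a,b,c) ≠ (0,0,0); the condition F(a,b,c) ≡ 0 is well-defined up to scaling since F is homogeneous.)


F(6,5,4) ≡ 0 (mod 7); P is on the curve.

Evaluate F(6, 5, 4) term-by-term (mod 7).
  2*X**3 ↦ 2·216·1·1 = 432
  -2*X**2*Y ↦ -2·36·5·1 = -360
  -2*X**2*Z ↦ -2·36·1·4 = -288
  3*X*Y**2 ↦ 3·6·25·1 = 450
  -2*X*Y*Z ↦ -2·6·5·4 = -240
  3*X*Z**2 ↦ 3·6·1·16 = 288
  2*Y**2*Z ↦ 2·1·25·4 = 200
  -Y*Z**2 ↦ -1·1·5·16 = -80
  -3*Z**3 ↦ -3·1·1·64 = -192
Sum: F(6, 5, 4) = (432) + (-360) + (-288) + (450) + (-240) + (288) + (200) + (-80) + (-192) = 210.
Reducing mod 7: 210 ≡ 0 (mod 7).
Since F(a, b, c) ≡ 0 (mod 7), P lies on the curve.


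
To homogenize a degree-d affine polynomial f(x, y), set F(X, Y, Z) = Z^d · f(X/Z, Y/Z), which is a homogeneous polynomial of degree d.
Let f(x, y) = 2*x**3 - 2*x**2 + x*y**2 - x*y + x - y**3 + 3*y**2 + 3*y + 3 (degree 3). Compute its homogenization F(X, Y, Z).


F(X, Y, Z) = 2*X**3 - 2*X**2*Z + X*Y**2 - X*Y*Z + X*Z**2 - Y**3 + 3*Y**2*Z + 3*Y*Z**2 + 3*Z**3

deg(f) = 3.
Substitute x = X/Z, y = Y/Z into f, then multiply by Z^3.
  monomial 2·x^3·y^0 ↦ 2·X^3·Y^0·Z^0.
  monomial -2·x^2·y^0 ↦ -2·X^2·Y^0·Z^1.
  monomial 1·x^1·y^2 ↦ 1·X^1·Y^2·Z^0.
  monomial -1·x^1·y^1 ↦ -1·X^1·Y^1·Z^1.
  monomial 1·x^1·y^0 ↦ 1·X^1·Y^0·Z^2.
  monomial -1·x^0·y^3 ↦ -1·X^0·Y^3·Z^0.
  monomial 3·x^0·y^2 ↦ 3·X^0·Y^2·Z^1.
  monomial 3·x^0·y^1 ↦ 3·X^0·Y^1·Z^2.
  monomial 3·x^0·y^0 ↦ 3·X^0·Y^0·Z^3.
Collecting: F(X, Y, Z) = 2*X**3 - 2*X**2*Z + X*Y**2 - X*Y*Z + X*Z**2 - Y**3 + 3*Y**2*Z + 3*Y*Z**2 + 3*Z**3.


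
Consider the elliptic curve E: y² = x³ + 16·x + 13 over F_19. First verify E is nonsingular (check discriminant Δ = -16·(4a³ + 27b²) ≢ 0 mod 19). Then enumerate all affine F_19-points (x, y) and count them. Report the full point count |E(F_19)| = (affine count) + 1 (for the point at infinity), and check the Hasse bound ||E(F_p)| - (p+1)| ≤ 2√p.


Affine points = {(1, 7), (1, 12), (5, 3), (5, 16), (8, 8), (8, 11), (11, 0), (13, 9), (13, 10), (14, 6), (14, 13), (17, 7), (17, 12)}; affine count = 13; |E(F_19)| = 14.

Discriminant check: Δ ∝ 4a³ + 27b² = 4·16³ + 27·13² = 4·4096 + 27·169 ≡ 9 (mod 19). Nonzero ⇒ E is nonsingular.
For each x ∈ F_19, compute rhs = x³ + 16·x + 13 mod 19, then count y ∈ F_19 with y² ≡ rhs.
  x = 0: rhs = 13, matching y values: none (0 points).
  x = 1: rhs = 11, matching y values: 7, 12 (2 points).
  x = 2: rhs = 15, matching y values: none (0 points).
  x = 3: rhs = 12, matching y values: none (0 points).
  x = 4: rhs = 8, matching y values: none (0 points).
  x = 5: rhs = 9, matching y values: 3, 16 (2 points).
  x = 6: rhs = 2, matching y values: none (0 points).
  x = 7: rhs = 12, matching y values: none (0 points).
  x = 8: rhs = 7, matching y values: 8, 11 (2 points).
  x = 9: rhs = 12, matching y values: none (0 points).
  x = 10: rhs = 14, matching y values: none (0 points).
  x = 11: rhs = 0, matching y values: 0 (1 points).
  x = 12: rhs = 14, matching y values: none (0 points).
  x = 13: rhs = 5, matching y values: 9, 10 (2 points).
  x = 14: rhs = 17, matching y values: 6, 13 (2 points).
  x = 15: rhs = 18, matching y values: none (0 points).
  x = 16: rhs = 14, matching y values: none (0 points).
  x = 17: rhs = 11, matching y values: 7, 12 (2 points).
  x = 18: rhs = 15, matching y values: none (0 points).
Total affine count: 13.
Full point count |E(F_19)| = 13 + 1 = 14.
Hasse bound: |14 − (19+1)| = |-6| = 6 ≤ 2√19 ≈ 8.7178 ✓.


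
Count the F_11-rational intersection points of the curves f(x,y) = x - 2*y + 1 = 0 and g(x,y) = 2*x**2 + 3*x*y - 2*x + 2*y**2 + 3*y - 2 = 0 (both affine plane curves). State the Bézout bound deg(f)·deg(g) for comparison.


Common zeros: {(0, 6), (5, 3)}; count = 2; Bézout bound = 2.

deg(f) = 1, deg(g) = 2, so Bézout bound = 2.
Scan x ∈ F_11. For each x, list the y ∈ F_11 with f(x, y) ≡ 0 and those with g(x, y) ≡ 0 (mod 11); the common zeros in that column are the intersection.
  x = 0: f ≡ 0 at y ∈ {6}; g ≡ 0 at y ∈ {6, 9}; common: {6}.
  x = 1: f ≡ 0 at y ∈ {1}; g ≡ 0 at y ∈ ∅; common: ∅.
  x = 2: f ≡ 0 at y ∈ {7}; g ≡ 0 at y ∈ ∅; common: ∅.
  x = 3: f ≡ 0 at y ∈ {2}; g ≡ 0 at y ∈ {6, 10}; common: ∅.
  x = 4: f ≡ 0 at y ∈ {8}; g ≡ 0 at y ∈ {0, 9}; common: ∅.
  x = 5: f ≡ 0 at y ∈ {3}; g ≡ 0 at y ∈ {3, 10}; common: {3}.
  x = 6: f ≡ 0 at y ∈ {9}; g ≡ 0 at y ∈ ∅; common: ∅.
  x = 7: f ≡ 0 at y ∈ {4}; g ≡ 0 at y ∈ ∅; common: ∅.
  x = 8: f ≡ 0 at y ∈ {10}; g ≡ 0 at y ∈ {0, 3}; common: ∅.
  x = 9: f ≡ 0 at y ∈ {5}; g ≡ 0 at y ∈ ∅; common: ∅.
  x = 10: f ≡ 0 at y ∈ {0}; g ≡ 0 at y ∈ ∅; common: ∅.
Collecting: common zeros = {(0, 6), (5, 3)}, so the count is 2.
Comparison with the Bézout bound: 2 ≤ 2 = deg(f)·deg(g), as expected for curves with no common component (the bound is attained).


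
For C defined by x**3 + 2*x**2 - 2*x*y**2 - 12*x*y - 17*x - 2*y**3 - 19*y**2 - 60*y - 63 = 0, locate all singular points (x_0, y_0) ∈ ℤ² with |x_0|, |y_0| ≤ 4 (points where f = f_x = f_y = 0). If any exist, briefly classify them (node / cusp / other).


Singular points: {(-1, -3)}; classification: node.

Compute partial derivatives:
  f_x = 3*x**2 + 4*x - 2*y**2 - 12*y - 17.
  f_y = -4*x*y - 12*x - 6*y**2 - 38*y - 60.
Scan x_0 ∈ {−4, ..., 4}. For each x_0, f_y(x_0, y) is a polynomial in y; find its integer roots y ∈ {−4, ..., 4}, then test f_x and f at those candidates.
  x = -4: f_y(-4, y) = -6*y**2 - 22*y - 12; vanishes at y ∈ {-3}. (-4, -3): f_x = 33 ≠ 0.
  x = -3: f_y(-3, y) = -6*y**2 - 26*y - 24; vanishes at y ∈ {-3}. (-3, -3): f_x = 16 ≠ 0.
  x = -2: f_y(-2, y) = -6*y**2 - 30*y - 36; vanishes at y ∈ {-3, -2}. (-2, -3): f_x = 5 ≠ 0; (-2, -2): f_x = 3 ≠ 0.
  x = -1: f_y(-1, y) = -6*y**2 - 34*y - 48; vanishes at y ∈ {-3}. (-1, -3): f_x = 0, f = 0 — SINGULAR.
  x = 0: f_y(0, y) = -6*y**2 - 38*y - 60; vanishes at y ∈ {-3}. (0, -3): f_x = 1 ≠ 0.
  x = 1: f_y(1, y) = -6*y**2 - 42*y - 72; vanishes at y ∈ {-4, -3}. (1, -4): f_x = 6 ≠ 0; (1, -3): f_x = 8 ≠ 0.
  x = 2: f_y(2, y) = -6*y**2 - 46*y - 84; vanishes at y ∈ {-3}. (2, -3): f_x = 21 ≠ 0.
  x = 3: f_y(3, y) = -6*y**2 - 50*y - 96; vanishes at y ∈ {-3}. (3, -3): f_x = 40 ≠ 0.
  x = 4: f_y(4, y) = -6*y**2 - 54*y - 108; vanishes at y ∈ {-3}. (4, -3): f_x = 65 ≠ 0.
Only singular point on the grid: (-1, -3).
Classify: substitute x = -1 + u, y = -3 + v and expand: f = u**3 - u**2 - 2*u*v**2 - 2*v**3 + v**2.
No constant or linear terms (consistent with a singular point). Quadratic part: -u**2 + v**2. Cubic part: u**3 - 2*u*v**2 - 2*v**3.
The quadratic part v**2 - u**2 = (v − u)(v + u) splits into two distinct linear factors, so there are two distinct tangent lines y − -3 = ±(x − -1) — this is a node (ordinary double point).
Classification: node.


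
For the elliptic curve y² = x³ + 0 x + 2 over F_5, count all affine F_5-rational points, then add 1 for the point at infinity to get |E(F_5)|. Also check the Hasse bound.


Affine points = {(2, 0), (3, 2), (3, 3), (4, 1), (4, 4)}; affine count = 5; |E(F_5)| = 6.

Discriminant check: Δ ∝ 4a³ + 27b² = 4·0³ + 27·2² = 4·0 + 27·4 ≡ 3 (mod 5). Nonzero ⇒ E is nonsingular.
For each x ∈ F_5, compute rhs = x³ + 0·x + 2 mod 5, then count y ∈ F_5 with y² ≡ rhs.
  x = 0: rhs = 2, matching y values: none (0 points).
  x = 1: rhs = 3, matching y values: none (0 points).
  x = 2: rhs = 0, matching y values: 0 (1 points).
  x = 3: rhs = 4, matching y values: 2, 3 (2 points).
  x = 4: rhs = 1, matching y values: 1, 4 (2 points).
Total affine count: 5.
Full point count |E(F_5)| = 5 + 1 = 6.
Hasse bound: |6 − (5+1)| = |0| = 0 ≤ 2√5 ≈ 4.4721 ✓.


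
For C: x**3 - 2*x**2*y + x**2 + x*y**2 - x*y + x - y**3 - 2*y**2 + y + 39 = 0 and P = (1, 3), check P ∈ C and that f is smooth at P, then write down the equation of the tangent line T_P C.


Tangent line at P: 105 - 35*y = 0.

Step 1: f(1, 3) = 0, so P lies on C.
Step 2: partial derivatives
  f_x(x, y) = 3*x**2 - 4*x*y + 2*x + y**2 - y + 1, f_y(x, y) = -2*x**2 + 2*x*y - x - 3*y**2 - 4*y + 1.
  f_x(P) = 0, f_y(P) = -35 (gradient nonzero, so P is smooth).
Step 3: tangent line at P: 0·(x − 1) + -35·(y − 3) = 0.
Expanding: 105 - 35*y = 0.


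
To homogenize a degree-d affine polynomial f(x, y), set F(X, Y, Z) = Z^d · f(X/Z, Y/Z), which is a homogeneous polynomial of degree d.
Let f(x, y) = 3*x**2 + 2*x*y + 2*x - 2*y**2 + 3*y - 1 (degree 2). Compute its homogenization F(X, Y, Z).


F(X, Y, Z) = 3*X**2 + 2*X*Y + 2*X*Z - 2*Y**2 + 3*Y*Z - Z**2

deg(f) = 2.
Substitute x = X/Z, y = Y/Z into f, then multiply by Z^2.
  monomial 3·x^2·y^0 ↦ 3·X^2·Y^0·Z^0.
  monomial 2·x^1·y^1 ↦ 2·X^1·Y^1·Z^0.
  monomial 2·x^1·y^0 ↦ 2·X^1·Y^0·Z^1.
  monomial -2·x^0·y^2 ↦ -2·X^0·Y^2·Z^0.
  monomial 3·x^0·y^1 ↦ 3·X^0·Y^1·Z^1.
  monomial -1·x^0·y^0 ↦ -1·X^0·Y^0·Z^2.
Collecting: F(X, Y, Z) = 3*X**2 + 2*X*Y + 2*X*Z - 2*Y**2 + 3*Y*Z - Z**2.


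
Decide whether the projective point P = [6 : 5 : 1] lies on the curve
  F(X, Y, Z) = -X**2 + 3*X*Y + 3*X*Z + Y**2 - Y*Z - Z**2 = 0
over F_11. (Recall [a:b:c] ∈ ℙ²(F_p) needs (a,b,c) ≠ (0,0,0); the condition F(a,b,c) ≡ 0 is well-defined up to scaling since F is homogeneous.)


F(6,5,1) ≡ 3 (mod 11); P is NOT on the curve.

Evaluate F(6, 5, 1) term-by-term (mod 11).
  -X**2 ↦ -1·36·1·1 = -36
  3*X*Y ↦ 3·6·5·1 = 90
  3*X*Z ↦ 3·6·1·1 = 18
  Y**2 ↦ 1·1·25·1 = 25
  -Y*Z ↦ -1·1·5·1 = -5
  -Z**2 ↦ -1·1·1·1 = -1
Sum: F(6, 5, 1) = (-36) + (90) + (18) + (25) + (-5) + (-1) = 91.
Reducing mod 11: 91 ≡ 3 (mod 11).
Since F(a, b, c) ≡ 3 ≠ 0 (mod 11), P does NOT lie on the curve.


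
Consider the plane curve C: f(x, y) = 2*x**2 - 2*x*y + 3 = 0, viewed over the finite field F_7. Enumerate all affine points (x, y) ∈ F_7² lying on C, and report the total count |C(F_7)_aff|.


Affine F_7-points: {(1, 6), (2, 1), (3, 0), (4, 0), (5, 6), (6, 1)}; count = 6.

For each of the 49 pairs (x, y) ∈ F_7², evaluate f(x, y) mod 7. Record the zeros.
  x = 0: [0↦3, 1↦3, 2↦3, 3↦3, 4↦3, 5↦3, 6↦3]  zeros at y ∈ ∅
  x = 1: [0↦5, 1↦3, 2↦1, 3↦6, 4↦4, 5↦2, 6↦0]  zeros at y ∈ {6}
  x = 2: [0↦4, 1↦0, 2↦3, 3↦6, 4↦2, 5↦5, 6↦1]  zeros at y ∈ {1}
  x = 3: [0↦0, 1↦1, 2↦2, 3↦3, 4↦4, 5↦5, 6↦6]  zeros at y ∈ {0}
  x = 4: [0↦0, 1↦6, 2↦5, 3↦4, 4↦3, 5↦2, 6↦1]  zeros at y ∈ {0}
  x = 5: [0↦4, 1↦1, 2↦5, 3↦2, 4↦6, 5↦3, 6↦0]  zeros at y ∈ {6}
  x = 6: [0↦5, 1↦0, 2↦2, 3↦4, 4↦6, 5↦1, 6↦3]  zeros at y ∈ {1}
Collecting zeros: affine points = {(1, 6), (2, 1), (3, 0), (4, 0), (5, 6), (6, 1)}.
Total count |C(F_7)_aff| = 6.


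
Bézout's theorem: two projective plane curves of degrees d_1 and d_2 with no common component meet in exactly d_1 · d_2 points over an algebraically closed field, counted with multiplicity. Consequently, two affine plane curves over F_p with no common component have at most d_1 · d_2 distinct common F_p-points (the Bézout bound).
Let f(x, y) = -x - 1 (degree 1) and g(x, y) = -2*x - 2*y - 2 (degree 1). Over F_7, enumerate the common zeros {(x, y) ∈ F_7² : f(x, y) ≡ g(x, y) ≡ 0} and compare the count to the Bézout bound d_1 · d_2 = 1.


Common zeros: {(6, 0)}; count = 1; Bézout bound = 1.

deg(f) = 1, deg(g) = 1, so Bézout bound = 1.
Scan x ∈ F_7. For each x, list the y ∈ F_7 with f(x, y) ≡ 0 and those with g(x, y) ≡ 0 (mod 7); the common zeros in that column are the intersection.
  x = 0: f ≡ 0 at y ∈ ∅; g ≡ 0 at y ∈ {6}; common: ∅.
  x = 1: f ≡ 0 at y ∈ ∅; g ≡ 0 at y ∈ {5}; common: ∅.
  x = 2: f ≡ 0 at y ∈ ∅; g ≡ 0 at y ∈ {4}; common: ∅.
  x = 3: f ≡ 0 at y ∈ ∅; g ≡ 0 at y ∈ {3}; common: ∅.
  x = 4: f ≡ 0 at y ∈ ∅; g ≡ 0 at y ∈ {2}; common: ∅.
  x = 5: f ≡ 0 at y ∈ ∅; g ≡ 0 at y ∈ {1}; common: ∅.
  x = 6: f ≡ 0 at y ∈ {0, 1, 2, 3, 4, 5, 6}; g ≡ 0 at y ∈ {0}; common: {0}.
Collecting: common zeros = {(6, 0)}, so the count is 1.
Comparison with the Bézout bound: 1 ≤ 1 = deg(f)·deg(g), as expected for curves with no common component (the bound is attained).


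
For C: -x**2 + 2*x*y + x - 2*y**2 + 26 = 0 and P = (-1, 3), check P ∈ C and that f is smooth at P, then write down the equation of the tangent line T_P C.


Tangent line at P: 9*x - 14*y + 51 = 0.

Step 1: f(-1, 3) = 0, so P lies on C.
Step 2: partial derivatives
  f_x(x, y) = -2*x + 2*y + 1, f_y(x, y) = 2*x - 4*y.
  f_x(P) = 9, f_y(P) = -14 (gradient nonzero, so P is smooth).
Step 3: tangent line at P: 9·(x − -1) + -14·(y − 3) = 0.
Expanding: 9*x - 14*y + 51 = 0.


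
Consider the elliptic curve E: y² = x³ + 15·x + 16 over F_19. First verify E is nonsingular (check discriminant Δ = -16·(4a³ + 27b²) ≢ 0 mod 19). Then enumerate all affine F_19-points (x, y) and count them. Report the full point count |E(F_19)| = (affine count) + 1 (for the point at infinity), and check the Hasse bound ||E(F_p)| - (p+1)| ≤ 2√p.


Affine points = {(0, 4), (0, 15), (2, 4), (2, 15), (4, 8), (4, 11), (5, 8), (5, 11), (9, 5), (9, 14), (10, 8), (10, 11), (11, 7), (11, 12), (12, 9), (12, 10), (14, 5), (14, 14), (15, 5), (15, 14), (16, 1), (16, 18), (17, 4), (17, 15), (18, 0)}; affine count = 25; |E(F_19)| = 26.

Discriminant check: Δ ∝ 4a³ + 27b² = 4·15³ + 27·16² = 4·3375 + 27·256 ≡ 6 (mod 19). Nonzero ⇒ E is nonsingular.
For each x ∈ F_19, compute rhs = x³ + 15·x + 16 mod 19, then count y ∈ F_19 with y² ≡ rhs.
  x = 0: rhs = 16, matching y values: 4, 15 (2 points).
  x = 1: rhs = 13, matching y values: none (0 points).
  x = 2: rhs = 16, matching y values: 4, 15 (2 points).
  x = 3: rhs = 12, matching y values: none (0 points).
  x = 4: rhs = 7, matching y values: 8, 11 (2 points).
  x = 5: rhs = 7, matching y values: 8, 11 (2 points).
  x = 6: rhs = 18, matching y values: none (0 points).
  x = 7: rhs = 8, matching y values: none (0 points).
  x = 8: rhs = 2, matching y values: none (0 points).
  x = 9: rhs = 6, matching y values: 5, 14 (2 points).
  x = 10: rhs = 7, matching y values: 8, 11 (2 points).
  x = 11: rhs = 11, matching y values: 7, 12 (2 points).
  x = 12: rhs = 5, matching y values: 9, 10 (2 points).
  x = 13: rhs = 14, matching y values: none (0 points).
  x = 14: rhs = 6, matching y values: 5, 14 (2 points).
  x = 15: rhs = 6, matching y values: 5, 14 (2 points).
  x = 16: rhs = 1, matching y values: 1, 18 (2 points).
  x = 17: rhs = 16, matching y values: 4, 15 (2 points).
  x = 18: rhs = 0, matching y values: 0 (1 points).
Total affine count: 25.
Full point count |E(F_19)| = 25 + 1 = 26.
Hasse bound: |26 − (19+1)| = |6| = 6 ≤ 2√19 ≈ 8.7178 ✓.


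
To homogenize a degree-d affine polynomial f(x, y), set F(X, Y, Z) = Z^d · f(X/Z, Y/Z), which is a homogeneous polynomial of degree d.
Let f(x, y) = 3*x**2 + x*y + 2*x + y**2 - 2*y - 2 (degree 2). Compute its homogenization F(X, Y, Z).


F(X, Y, Z) = 3*X**2 + X*Y + 2*X*Z + Y**2 - 2*Y*Z - 2*Z**2

deg(f) = 2.
Substitute x = X/Z, y = Y/Z into f, then multiply by Z^2.
  monomial 3·x^2·y^0 ↦ 3·X^2·Y^0·Z^0.
  monomial 1·x^1·y^1 ↦ 1·X^1·Y^1·Z^0.
  monomial 2·x^1·y^0 ↦ 2·X^1·Y^0·Z^1.
  monomial 1·x^0·y^2 ↦ 1·X^0·Y^2·Z^0.
  monomial -2·x^0·y^1 ↦ -2·X^0·Y^1·Z^1.
  monomial -2·x^0·y^0 ↦ -2·X^0·Y^0·Z^2.
Collecting: F(X, Y, Z) = 3*X**2 + X*Y + 2*X*Z + Y**2 - 2*Y*Z - 2*Z**2.


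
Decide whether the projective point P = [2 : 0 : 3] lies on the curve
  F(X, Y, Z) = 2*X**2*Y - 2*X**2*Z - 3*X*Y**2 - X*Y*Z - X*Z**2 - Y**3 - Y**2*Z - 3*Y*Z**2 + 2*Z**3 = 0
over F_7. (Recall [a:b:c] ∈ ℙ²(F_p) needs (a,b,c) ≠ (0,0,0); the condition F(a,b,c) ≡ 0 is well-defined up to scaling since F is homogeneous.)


F(2,0,3) ≡ 5 (mod 7); P is NOT on the curve.

Evaluate F(2, 0, 3) term-by-term (mod 7).
  2*X**2*Y ↦ 2·4·0·1 = 0
  -2*X**2*Z ↦ -2·4·1·3 = -24
  -3*X*Y**2 ↦ -3·2·0·1 = 0
  -X*Y*Z ↦ -1·2·0·3 = 0
  -X*Z**2 ↦ -1·2·1·9 = -18
  -Y**3 ↦ -1·1·0·1 = 0
  -Y**2*Z ↦ -1·1·0·3 = 0
  -3*Y*Z**2 ↦ -3·1·0·9 = 0
  2*Z**3 ↦ 2·1·1·27 = 54
Sum: F(2, 0, 3) = (0) + (-24) + (0) + (0) + (-18) + (0) + (0) + (0) + (54) = 12.
Reducing mod 7: 12 ≡ 5 (mod 7).
Since F(a, b, c) ≡ 5 ≠ 0 (mod 7), P does NOT lie on the curve.


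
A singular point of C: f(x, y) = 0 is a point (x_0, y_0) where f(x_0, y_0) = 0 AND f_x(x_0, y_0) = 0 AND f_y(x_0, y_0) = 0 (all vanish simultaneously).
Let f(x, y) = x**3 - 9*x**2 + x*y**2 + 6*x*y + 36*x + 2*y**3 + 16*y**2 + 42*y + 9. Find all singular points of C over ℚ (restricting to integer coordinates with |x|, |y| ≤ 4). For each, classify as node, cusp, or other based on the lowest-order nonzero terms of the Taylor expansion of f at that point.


Singular points: {(3, -3)}; classification: cusp.

Compute partial derivatives:
  f_x = 3*x**2 - 18*x + y**2 + 6*y + 36.
  f_y = 2*x*y + 6*x + 6*y**2 + 32*y + 42.
Scan x_0 ∈ {−4, ..., 4}. For each x_0, f_y(x_0, y) is a polynomial in y; find its integer roots y ∈ {−4, ..., 4}, then test f_x and f at those candidates.
  x = -4: f_y(-4, y) = 6*y**2 + 24*y + 18; vanishes at y ∈ {-3, -1}. (-4, -3): f_x = 147 ≠ 0; (-4, -1): f_x = 151 ≠ 0.
  x = -3: f_y(-3, y) = 6*y**2 + 26*y + 24; vanishes at y ∈ {-3}. (-3, -3): f_x = 108 ≠ 0.
  x = -2: f_y(-2, y) = 6*y**2 + 28*y + 30; vanishes at y ∈ {-3}. (-2, -3): f_x = 75 ≠ 0.
  x = -1: f_y(-1, y) = 6*y**2 + 30*y + 36; vanishes at y ∈ {-3, -2}. (-1, -3): f_x = 48 ≠ 0; (-1, -2): f_x = 49 ≠ 0.
  x = 0: f_y(0, y) = 6*y**2 + 32*y + 42; vanishes at y ∈ {-3}. (0, -3): f_x = 27 ≠ 0.
  x = 1: f_y(1, y) = 6*y**2 + 34*y + 48; vanishes at y ∈ {-3}. (1, -3): f_x = 12 ≠ 0.
  x = 2: f_y(2, y) = 6*y**2 + 36*y + 54; vanishes at y ∈ {-3}. (2, -3): f_x = 3 ≠ 0.
  x = 3: f_y(3, y) = 6*y**2 + 38*y + 60; vanishes at y ∈ {-3}. (3, -3): f_x = 0, f = 0 — SINGULAR.
  x = 4: f_y(4, y) = 6*y**2 + 40*y + 66; vanishes at y ∈ {-3}. (4, -3): f_x = 3 ≠ 0.
Only singular point on the grid: (3, -3).
Classify: substitute x = 3 + u, y = -3 + v and expand: f = u**3 + u*v**2 + 2*v**3 + v**2.
No constant or linear terms (consistent with a singular point). Quadratic part: v**2. Cubic part: u**3 + u*v**2 + 2*v**3.
The quadratic part v**2 is a perfect square, so there is a single (double) tangent line v = 0, i.e. y = -3. Restricting the cubic part to that line (v = 0) leaves u**3 ≠ 0, so f is not divisible by v and the branch is v² ≈ -u**3 to lowest order — this is a cusp.
Classification: cusp.


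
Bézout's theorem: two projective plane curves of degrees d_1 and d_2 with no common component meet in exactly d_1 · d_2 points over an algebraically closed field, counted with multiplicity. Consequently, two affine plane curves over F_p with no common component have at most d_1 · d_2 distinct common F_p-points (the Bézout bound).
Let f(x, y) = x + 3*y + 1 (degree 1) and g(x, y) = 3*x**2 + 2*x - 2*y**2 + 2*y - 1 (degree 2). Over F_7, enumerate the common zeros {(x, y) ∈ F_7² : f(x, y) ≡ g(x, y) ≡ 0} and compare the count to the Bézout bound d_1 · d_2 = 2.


Common zeros: {(6, 0)}; count = 1; Bézout bound = 2.

deg(f) = 1, deg(g) = 2, so Bézout bound = 2.
Scan x ∈ F_7. For each x, list the y ∈ F_7 with f(x, y) ≡ 0 and those with g(x, y) ≡ 0 (mod 7); the common zeros in that column are the intersection.
  x = 0: f ≡ 0 at y ∈ {2}; g ≡ 0 at y ∈ ∅; common: ∅.
  x = 1: f ≡ 0 at y ∈ {4}; g ≡ 0 at y ∈ {2, 6}; common: ∅.
  x = 2: f ≡ 0 at y ∈ {6}; g ≡ 0 at y ∈ ∅; common: ∅.
  x = 3: f ≡ 0 at y ∈ {1}; g ≡ 0 at y ∈ {2, 6}; common: ∅.
  x = 4: f ≡ 0 at y ∈ {3}; g ≡ 0 at y ∈ ∅; common: ∅.
  x = 5: f ≡ 0 at y ∈ {5}; g ≡ 0 at y ∈ {0, 1}; common: ∅.
  x = 6: f ≡ 0 at y ∈ {0}; g ≡ 0 at y ∈ {0, 1}; common: {0}.
Collecting: common zeros = {(6, 0)}, so the count is 1.
Comparison with the Bézout bound: 1 ≤ 2 = deg(f)·deg(g), as expected for curves with no common component (the affine F_7-count falls short of the bound because intersections may lie at infinity, over extension fields, or carry multiplicity).


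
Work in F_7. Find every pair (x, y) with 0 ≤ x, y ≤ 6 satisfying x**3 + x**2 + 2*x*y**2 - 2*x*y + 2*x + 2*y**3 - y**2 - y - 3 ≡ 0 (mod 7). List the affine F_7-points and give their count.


Affine F_7-points: {(0, 2), (0, 4), (0, 5), (1, 4), (3, 6), (4, 3), (5, 3), (5, 4), (5, 6), (6, 5)}; count = 10.

For each of the 49 pairs (x, y) ∈ F_7², evaluate f(x, y) mod 7. Record the zeros.
  x = 0: [0↦4, 1↦4, 2↦0, 3↦4, 4↦0, 5↦0, 6↦2]  zeros at y ∈ {2, 4, 5}
  x = 1: [0↦1, 1↦1, 2↦1, 3↦6, 4↦0, 5↦2, 6↦3]  zeros at y ∈ {4}
  x = 2: [0↦6, 1↦6, 2↦3, 3↦2, 4↦1, 5↦5, 6↦5]  zeros at y ∈ ∅
  x = 3: [0↦4, 1↦4, 2↦5, 3↦5, 4↦2, 5↦1, 6↦0]  zeros at y ∈ {6}
  x = 4: [0↦1, 1↦1, 2↦6, 3↦0, 4↦2, 5↦3, 6↦1]  zeros at y ∈ {3}
  x = 5: [0↦3, 1↦3, 2↦5, 3↦0, 4↦0, 5↦3, 6↦0]  zeros at y ∈ {3, 4, 6}
  x = 6: [0↦2, 1↦2, 2↦1, 3↦4, 4↦2, 5↦0, 6↦3]  zeros at y ∈ {5}
Collecting zeros: affine points = {(0, 2), (0, 4), (0, 5), (1, 4), (3, 6), (4, 3), (5, 3), (5, 4), (5, 6), (6, 5)}.
Total count |C(F_7)_aff| = 10.


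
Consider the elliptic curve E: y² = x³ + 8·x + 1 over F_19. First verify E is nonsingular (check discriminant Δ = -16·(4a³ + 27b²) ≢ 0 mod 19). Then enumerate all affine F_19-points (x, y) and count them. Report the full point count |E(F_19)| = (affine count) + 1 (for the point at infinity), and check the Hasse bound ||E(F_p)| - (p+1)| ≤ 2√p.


Affine points = {(0, 1), (0, 18), (2, 5), (2, 14), (7, 1), (7, 18), (8, 8), (8, 11), (9, 2), (9, 17), (10, 6), (10, 13), (12, 1), (12, 18), (14, 8), (14, 11), (15, 0), (16, 8), (16, 11), (18, 7), (18, 12)}; affine count = 21; |E(F_19)| = 22.

Discriminant check: Δ ∝ 4a³ + 27b² = 4·8³ + 27·1² = 4·512 + 27·1 ≡ 4 (mod 19). Nonzero ⇒ E is nonsingular.
For each x ∈ F_19, compute rhs = x³ + 8·x + 1 mod 19, then count y ∈ F_19 with y² ≡ rhs.
  x = 0: rhs = 1, matching y values: 1, 18 (2 points).
  x = 1: rhs = 10, matching y values: none (0 points).
  x = 2: rhs = 6, matching y values: 5, 14 (2 points).
  x = 3: rhs = 14, matching y values: none (0 points).
  x = 4: rhs = 2, matching y values: none (0 points).
  x = 5: rhs = 14, matching y values: none (0 points).
  x = 6: rhs = 18, matching y values: none (0 points).
  x = 7: rhs = 1, matching y values: 1, 18 (2 points).
  x = 8: rhs = 7, matching y values: 8, 11 (2 points).
  x = 9: rhs = 4, matching y values: 2, 17 (2 points).
  x = 10: rhs = 17, matching y values: 6, 13 (2 points).
  x = 11: rhs = 14, matching y values: none (0 points).
  x = 12: rhs = 1, matching y values: 1, 18 (2 points).
  x = 13: rhs = 3, matching y values: none (0 points).
  x = 14: rhs = 7, matching y values: 8, 11 (2 points).
  x = 15: rhs = 0, matching y values: 0 (1 points).
  x = 16: rhs = 7, matching y values: 8, 11 (2 points).
  x = 17: rhs = 15, matching y values: none (0 points).
  x = 18: rhs = 11, matching y values: 7, 12 (2 points).
Total affine count: 21.
Full point count |E(F_19)| = 21 + 1 = 22.
Hasse bound: |22 − (19+1)| = |2| = 2 ≤ 2√19 ≈ 8.7178 ✓.
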